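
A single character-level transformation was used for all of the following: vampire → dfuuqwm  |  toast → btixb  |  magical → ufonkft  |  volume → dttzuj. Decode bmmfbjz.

theater

Shifts by position in vampire: pos 0: v→d (+8), pos 1: a→f (+5), pos 2: m→u (+8), pos 3: p→u (+5) — repeating every 2. A repeating key of period 2 is used — shifts +8, +5 over and over.
Undoing it on bmmfbjz: b−8=t, m−5=h, m−8=e, f−5=a, b−8=t, j−5=e, z−8=r.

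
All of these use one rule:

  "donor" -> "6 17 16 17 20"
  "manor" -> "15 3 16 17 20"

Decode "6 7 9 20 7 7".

degree

d is letter #4 and maps to 6: an offset of 2. Each letter is replaced by its alphabet position (a=1..z=26) + 2.
Decoding 6 7 9 20 7 7: 6→(6−2)÷1=4=d, 7→(7−2)÷1=5=e, 9→(9−2)÷1=7=g, 20→(20−2)÷1=18=r, 7→(7−2)÷1=5=e, 7→(7−2)÷1=5=e.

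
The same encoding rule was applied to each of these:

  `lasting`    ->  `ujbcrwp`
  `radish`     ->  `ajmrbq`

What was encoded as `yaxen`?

prove

Compare letters: l→u is +9, a→j is +9, s→b is +9 — a constant shift. It's a constant shift of +9 (ROT9).
Undoing it on yaxen: y−9=p, a−9=r, x−9=o, e−9=v, n−9=e.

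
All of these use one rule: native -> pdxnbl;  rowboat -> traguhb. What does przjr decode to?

In native: n→p is +2, a→d is +3, t→x is +4, i→n is +5 — the shift increases by 1 each position. The shift increases by 1 at each position, starting from +2: 2, 3, 4, ….
Undoing it on przjr: p−2=n, r−3=o, z−4=v, j−5=e, r−6=l.

novel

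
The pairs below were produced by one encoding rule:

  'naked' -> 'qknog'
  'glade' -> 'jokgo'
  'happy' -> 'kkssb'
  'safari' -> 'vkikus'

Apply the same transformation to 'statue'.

vwkweo

The shift depends on letter class: consonant n→q is +3, but vowel a→k is +10. Two shifts are in play — +10 for a/e/i/o/u, +3 for every other letter.
For statue: s(cons)+3=v, t(cons)+3=w, a(vowel)+10=k, t(cons)+3=w, u(vowel)+10=e, e(vowel)+10=o.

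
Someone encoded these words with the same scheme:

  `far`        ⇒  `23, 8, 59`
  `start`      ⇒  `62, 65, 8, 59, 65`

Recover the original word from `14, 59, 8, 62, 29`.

crash

Each letter becomes 3×(its alphabet position, a=1..z=26) + 5.
Reversing it on 14, 59, 8, 62, 29: 14→(14−5)÷3=3=c, 59→(59−5)÷3=18=r, 8→(8−5)÷3=1=a, 62→(62−5)÷3=19=s, 29→(29−5)÷3=8=h.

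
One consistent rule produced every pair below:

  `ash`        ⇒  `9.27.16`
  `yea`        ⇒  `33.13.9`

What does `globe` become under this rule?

a is letter #1 and maps to 9: an offset of 8. Letters become their 1-based position plus 8 (so a→9, b→10, …).
On globe: g=7→15, l=12→20, o=15→23, b=2→10, e=5→13.

15.20.23.10.13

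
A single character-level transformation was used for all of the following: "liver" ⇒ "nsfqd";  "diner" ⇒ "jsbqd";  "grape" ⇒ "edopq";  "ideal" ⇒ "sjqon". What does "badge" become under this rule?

vojeq

This is an affine cipher: with a=0,…,z=25, each position x becomes (7x+14) mod 26.
For badge: b(1)→7·1+14≡21=v; a(0)→7·0+14≡14=o; d(3)→7·3+14≡9=j; g(6)→7·6+14≡4=e; e(4)→7·4+14≡16=q (all mod 26).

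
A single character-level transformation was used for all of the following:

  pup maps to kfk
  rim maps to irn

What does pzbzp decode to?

Letters are reflected about the middle of the alphabet (position → 25−position): Atbash.
Reversing it on pzbzp: p↔k, z↔a, b↔y, z↔a, p↔k.

kayak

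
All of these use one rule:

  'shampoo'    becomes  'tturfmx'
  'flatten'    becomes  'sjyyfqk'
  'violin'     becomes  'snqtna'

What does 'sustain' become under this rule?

The output letters match the input read backwards, each shifted +5: shampoo reversed is oopmahs. Read the word backwards and shift each letter +5.
Applying it to sustain: reverse → niatsus; then shift: n+5=s, i+5=n, a+5=f, t+5=y, s+5=x, u+5=z, s+5=x.

snfyxzx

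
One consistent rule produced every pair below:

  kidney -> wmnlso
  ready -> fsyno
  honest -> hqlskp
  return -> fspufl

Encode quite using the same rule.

aumps

This is an affine cipher: with a=0,…,z=25, each position x becomes (5x+24) mod 26.
Applying it to quite: q(16)→5·16+24≡0=a; u(20)→5·20+24≡20=u; i(8)→5·8+24≡12=m; t(19)→5·19+24≡15=p; e(4)→5·4+24≡18=s (all mod 26).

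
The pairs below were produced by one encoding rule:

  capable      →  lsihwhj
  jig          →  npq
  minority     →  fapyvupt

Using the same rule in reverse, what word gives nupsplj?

ceiling

The output letters match the input read backwards, each shifted +7: capable reversed is elbapac. Two steps: reverse the string, then apply a Caesar shift of +7.
Decoding nupsplj: shift back: n−7=g, u−7=n, p−7=i, s−7=l, p−7=i, l−7=e, j−7=c → gniliec; then reverse → ceiling.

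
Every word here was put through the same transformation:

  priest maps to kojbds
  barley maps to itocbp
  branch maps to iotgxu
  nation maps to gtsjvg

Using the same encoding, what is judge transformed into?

Treating letters as 0–25, the rule is x ↦ 15x + 19 (mod 26).
On judge: j(9)→15·9+19≡24=y; u(20)→15·20+19≡7=h; d(3)→15·3+19≡12=m; g(6)→15·6+19≡5=f; e(4)→15·4+19≡1=b (all mod 26).

yhmfb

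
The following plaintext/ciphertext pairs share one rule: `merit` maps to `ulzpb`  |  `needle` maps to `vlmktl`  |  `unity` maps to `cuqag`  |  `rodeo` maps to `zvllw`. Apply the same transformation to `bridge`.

jyqkol

The shifts repeat in a cycle of length 2: positions 0,1,… shift by +8, +7, then the pattern repeats.
On bridge: b+8=j, r+7=y, i+8=q, d+7=k, g+8=o, e+7=l.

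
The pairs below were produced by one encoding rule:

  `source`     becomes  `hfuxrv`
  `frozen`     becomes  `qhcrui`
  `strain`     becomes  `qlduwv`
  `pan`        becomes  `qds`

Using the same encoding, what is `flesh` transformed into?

Two steps: reverse the string, then apply a Caesar shift of +3.
Applying it to flesh: reverse → hself; then shift: h+3=k, s+3=v, e+3=h, l+3=o, f+3=i.

kvhoi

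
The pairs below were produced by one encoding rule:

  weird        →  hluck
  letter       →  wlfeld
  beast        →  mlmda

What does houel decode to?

The shifts repeat in a cycle of length 3: positions 0,1,… shift by +11, +7, +12, then the pattern repeats.
Decoding houel: h−11=w, o−7=h, u−12=i, e−11=t, l−7=e.

white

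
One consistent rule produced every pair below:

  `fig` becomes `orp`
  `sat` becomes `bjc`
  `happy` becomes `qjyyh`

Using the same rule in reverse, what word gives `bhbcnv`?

system

Compare letters: f→o is +9, i→r is +9, g→p is +9 — a constant shift. It's a constant shift of +9 (ROT9).
Undoing it on bhbcnv: b−9=s, h−9=y, b−9=s, c−9=t, n−9=e, v−9=m.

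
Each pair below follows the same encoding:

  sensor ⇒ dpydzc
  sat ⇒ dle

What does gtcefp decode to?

virtue

It's a constant shift of +11 (ROT11).
Undoing it on gtcefp: g−11=v, t−11=i, c−11=r, e−11=t, f−11=u, p−11=e.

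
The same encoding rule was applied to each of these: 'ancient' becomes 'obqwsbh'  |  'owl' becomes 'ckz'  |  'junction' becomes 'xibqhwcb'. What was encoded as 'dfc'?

Compare letters: a→o is +14, n→b is +14, c→q is +14 — a constant shift. It's a constant shift of +14 (ROT14).
Reversing it on dfc: d−14=p, f−14=r, c−14=o.

pro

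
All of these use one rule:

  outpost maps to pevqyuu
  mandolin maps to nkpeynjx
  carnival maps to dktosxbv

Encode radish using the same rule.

Shifts by position in outpost: pos 0: o→p (+1), pos 1: u→e (+10), pos 2: t→v (+2), pos 3: p→q (+1), pos 4: o→y (+10), pos 5: s→u (+2) — repeating every 3. It's a Vigenère-style cipher with numeric key [1,10,2]: position i shifts by key[i mod 3].
For radish: r+1=s, a+10=k, d+2=f, i+1=j, s+10=c, h+2=j.

skfjcj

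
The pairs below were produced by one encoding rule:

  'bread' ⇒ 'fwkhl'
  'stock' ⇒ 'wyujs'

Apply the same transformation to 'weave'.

In bread: b→f is +4, r→w is +5, e→k is +6, a→h is +7 — the shift increases by 1 each position. Each letter shifts forward by (position + 4), i.e. 4, 5, 6, … — the shift grows by one for each successive letter.
Applying it to weave: w+4=a, e+5=j, a+6=g, v+7=c, e+8=m.

ajgcm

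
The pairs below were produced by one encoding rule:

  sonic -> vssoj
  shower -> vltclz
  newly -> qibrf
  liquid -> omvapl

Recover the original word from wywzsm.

Letter i (0-indexed) is shifted by i+3, so successive shifts are 3, 4, 5, ….
Decoding wywzsm: w−3=t, y−4=u, w−5=r, z−6=t, s−7=l, m−8=e.

turtle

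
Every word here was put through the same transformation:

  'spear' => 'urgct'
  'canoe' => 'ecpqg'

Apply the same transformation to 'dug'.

Compare letters: s→u is +2, p→r is +2, e→g is +2 — a constant shift. This is a Caesar cipher with shift 2.
On dug: d+2=f, u+2=w, g+2=i.

fwi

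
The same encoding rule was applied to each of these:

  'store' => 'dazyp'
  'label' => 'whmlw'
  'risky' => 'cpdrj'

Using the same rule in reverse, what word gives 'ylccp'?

Shifts by position in store: pos 0: s→d (+11), pos 1: t→a (+7), pos 2: o→z (+11), pos 3: r→y (+7) — repeating every 2. A repeating key of period 2 is used — shifts +11, +7 over and over.
Decoding ylccp: y−11=n, l−7=e, c−11=r, c−7=v, p−11=e.

nerve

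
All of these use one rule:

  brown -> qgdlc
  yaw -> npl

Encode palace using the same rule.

Each letter is shifted forward by 15 in the alphabet (a Caesar shift of +15).
Applying it to palace: p+15=e, a+15=p, l+15=a, a+15=p, c+15=r, e+15=t.

epaprt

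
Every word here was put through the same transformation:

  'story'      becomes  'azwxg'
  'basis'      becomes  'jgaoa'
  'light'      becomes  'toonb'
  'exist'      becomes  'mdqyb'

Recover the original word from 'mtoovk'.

Shifts by position in story: pos 0: s→a (+8), pos 1: t→z (+6), pos 2: o→w (+8), pos 3: r→x (+6) — repeating every 2. A repeating key of period 2 is used — shifts +8, +6 over and over.
Undoing it on mtoovk: m−8=e, t−6=n, o−8=g, o−6=i, v−8=n, k−6=e.

engine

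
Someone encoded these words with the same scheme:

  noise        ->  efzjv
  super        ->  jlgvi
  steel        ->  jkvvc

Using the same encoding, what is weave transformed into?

This is a Caesar cipher with shift 17.
Applying it to weave: w+17=n, e+17=v, a+17=r, v+17=m, e+17=v.

nvrmv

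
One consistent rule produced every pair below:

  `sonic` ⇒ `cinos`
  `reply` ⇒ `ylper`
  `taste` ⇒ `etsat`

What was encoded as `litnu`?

The output letters match the input read backwards: sonic reversed is cinos. It's just the letters in reverse order.
Reversing it on litnu: then reverse → until.

until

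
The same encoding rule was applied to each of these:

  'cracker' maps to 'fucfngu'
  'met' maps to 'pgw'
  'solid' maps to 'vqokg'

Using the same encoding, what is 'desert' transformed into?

ggvguw

The shift depends on letter class: consonant c→f is +3, but vowel a→c is +2. Two shifts are in play — +2 for a/e/i/o/u, +3 for every other letter.
On desert: d(cons)+3=g, e(vowel)+2=g, s(cons)+3=v, e(vowel)+2=g, r(cons)+3=u, t(cons)+3=w.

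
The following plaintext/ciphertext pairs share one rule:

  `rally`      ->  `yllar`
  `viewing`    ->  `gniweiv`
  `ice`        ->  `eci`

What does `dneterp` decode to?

pretend

The output letters match the input read backwards: rally reversed is yllar. The word is simply reversed.
Undoing it on dneterp: then reverse → pretend.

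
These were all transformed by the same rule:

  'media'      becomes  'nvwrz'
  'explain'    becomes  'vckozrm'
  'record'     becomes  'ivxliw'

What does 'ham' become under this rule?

Each pair mirrors across the alphabet (m↔n, e↔v, d↔w): positions sum to 25. Letters are reflected about the middle of the alphabet (position → 25−position): Atbash.
For ham: h↔s, a↔z, m↔n.

szn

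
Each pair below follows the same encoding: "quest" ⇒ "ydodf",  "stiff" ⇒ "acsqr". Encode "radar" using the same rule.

The shift increases by 1 at each position, starting from +8: 8, 9, 10, ….
For radar: r+8=z, a+9=j, d+10=n, a+11=l, r+12=d.

zjnld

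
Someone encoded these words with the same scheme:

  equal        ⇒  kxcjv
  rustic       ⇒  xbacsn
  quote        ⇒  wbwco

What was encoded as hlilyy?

beacon

In equal: e→k is +6, q→x is +7, u→c is +8, a→j is +9 — the shift increases by 1 each position. Each letter shifts forward by (position + 6), i.e. 6, 7, 8, … — the shift grows by one for each successive letter.
Reversing it on hlilyy: h−6=b, l−7=e, i−8=a, l−9=c, y−10=o, y−11=n.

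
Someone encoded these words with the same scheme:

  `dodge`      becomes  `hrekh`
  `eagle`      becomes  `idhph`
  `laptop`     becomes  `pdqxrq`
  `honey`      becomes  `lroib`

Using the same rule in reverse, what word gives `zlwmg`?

vivid

Shifts by position in dodge: pos 0: d→h (+4), pos 1: o→r (+3), pos 2: d→e (+1), pos 3: g→k (+4), pos 4: e→h (+3) — repeating every 3. The shifts repeat in a cycle of length 3: positions 0,1,… shift by +4, +3, +1, then the pattern repeats.
Undoing it on zlwmg: z−4=v, l−3=i, w−1=v, m−4=i, g−3=d.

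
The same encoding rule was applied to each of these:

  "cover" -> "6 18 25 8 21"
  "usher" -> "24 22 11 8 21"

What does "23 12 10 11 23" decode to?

tight

Each letter is replaced by its alphabet position (a=1..z=26) + 3.
Reversing it on 23 12 10 11 23: 23→(23−3)÷1=20=t, 12→(12−3)÷1=9=i, 10→(10−3)÷1=7=g, 11→(11−3)÷1=8=h, 23→(23−3)÷1=20=t.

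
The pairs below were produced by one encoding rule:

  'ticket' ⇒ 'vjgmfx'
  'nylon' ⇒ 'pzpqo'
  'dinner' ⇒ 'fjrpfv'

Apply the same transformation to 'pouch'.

Shifts by position in ticket: pos 0: t→v (+2), pos 1: i→j (+1), pos 2: c→g (+4), pos 3: k→m (+2), pos 4: e→f (+1), pos 5: t→x (+4) — repeating every 3. A repeating key of period 3 is used — shifts +2, +1, +4 over and over.
For pouch: p+2=r, o+1=p, u+4=y, c+2=e, h+1=i.

rpyei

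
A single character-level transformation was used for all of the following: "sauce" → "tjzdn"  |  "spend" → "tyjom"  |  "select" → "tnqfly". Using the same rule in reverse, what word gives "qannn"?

Shifts by position in sauce: pos 0: s→t (+1), pos 1: a→j (+9), pos 2: u→z (+5), pos 3: c→d (+1), pos 4: e→n (+9) — repeating every 3. It's a Vigenère-style cipher with numeric key [1,9,5]: position i shifts by key[i mod 3].
Reversing it on qannn: q−1=p, a−9=r, n−5=i, n−1=m, n−9=e.

prime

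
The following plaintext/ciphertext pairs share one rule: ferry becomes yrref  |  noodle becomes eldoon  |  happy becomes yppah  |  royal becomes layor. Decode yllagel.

legally

The output letters match the input read backwards: ferry reversed is yrref. It's just the letters in reverse order.
Decoding yllagel: then reverse → legally.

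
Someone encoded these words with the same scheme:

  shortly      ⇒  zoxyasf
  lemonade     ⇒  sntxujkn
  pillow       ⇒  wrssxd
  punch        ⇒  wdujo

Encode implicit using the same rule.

rtwsrjra

Vowels shift forward by 9 and consonants shift forward by 7.
For implicit: i(vowel)+9=r, m(cons)+7=t, p(cons)+7=w, l(cons)+7=s, i(vowel)+9=r, c(cons)+7=j, i(vowel)+9=r, t(cons)+7=a.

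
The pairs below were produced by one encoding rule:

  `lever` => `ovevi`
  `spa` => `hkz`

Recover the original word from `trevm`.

This is the alphabet-reversal cipher (Atbash): a becomes z, b becomes y, etc.
Undoing it on trevm: t↔g, r↔i, e↔v, v↔e, m↔n.

given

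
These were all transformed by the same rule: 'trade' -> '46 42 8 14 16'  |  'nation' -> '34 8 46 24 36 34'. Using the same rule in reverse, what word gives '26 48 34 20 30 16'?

Each letter becomes 2×(its alphabet position, a=1..z=26) + 6.
Decoding 26 48 34 20 30 16: 26→(26−6)÷2=10=j, 48→(48−6)÷2=21=u, 34→(34−6)÷2=14=n, 20→(20−6)÷2=7=g, 30→(30−6)÷2=12=l, 16→(16−6)÷2=5=e.

jungle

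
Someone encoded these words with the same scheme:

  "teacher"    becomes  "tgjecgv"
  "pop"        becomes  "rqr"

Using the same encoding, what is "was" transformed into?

ucy

Two steps: reverse the string, then apply a Caesar shift of +2.
Applying it to was: reverse → saw; then shift: s+2=u, a+2=c, w+2=y.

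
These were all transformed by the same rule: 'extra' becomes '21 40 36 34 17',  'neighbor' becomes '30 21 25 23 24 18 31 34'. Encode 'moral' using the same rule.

29 31 34 17 28

Letters become their 1-based position plus 16 (so a→17, b→18, …).
For moral: m=13→29, o=15→31, r=18→34, a=1→17, l=12→28.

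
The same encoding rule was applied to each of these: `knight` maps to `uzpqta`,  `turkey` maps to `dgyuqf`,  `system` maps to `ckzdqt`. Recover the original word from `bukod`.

rider

Shifts by position in knight: pos 0: k→u (+10), pos 1: n→z (+12), pos 2: i→p (+7), pos 3: g→q (+10), pos 4: h→t (+12), pos 5: t→a (+7) — repeating every 3. A repeating key of period 3 is used — shifts +10, +12, +7 over and over.
Decoding bukod: b−10=r, u−12=i, k−7=d, o−10=e, d−12=r.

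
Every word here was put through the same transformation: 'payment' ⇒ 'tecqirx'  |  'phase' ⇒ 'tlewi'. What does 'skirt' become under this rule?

It's a constant shift of +4 (ROT4).
For skirt: s+4=w, k+4=o, i+4=m, r+4=v, t+4=x.

womvx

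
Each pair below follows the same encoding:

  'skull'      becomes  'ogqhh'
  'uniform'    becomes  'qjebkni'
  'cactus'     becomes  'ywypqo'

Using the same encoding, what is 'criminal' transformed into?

Compare letters: s→o is +22, k→g is +22, u→q is +22 — a constant shift. This is a Caesar cipher with shift 22.
For criminal: c+22=y, r+22=n, i+22=e, m+22=i, i+22=e, n+22=j, a+22=w, l+22=h.

yneiejwh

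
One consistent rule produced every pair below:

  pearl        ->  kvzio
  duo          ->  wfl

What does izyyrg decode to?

rabbit

Each pair mirrors across the alphabet (p↔k, e↔v, a↔z): positions sum to 25. Each letter is replaced by its mirror in the alphabet: a↔z, b↔y, c↔x, and so on (the Atbash cipher).
Undoing it on izyyrg: i↔r, z↔a, y↔b, y↔b, r↔i, g↔t.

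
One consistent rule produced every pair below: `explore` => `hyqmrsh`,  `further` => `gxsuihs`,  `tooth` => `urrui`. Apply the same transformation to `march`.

Two shifts are in play — +3 for a/e/i/o/u, +1 for every other letter.
Applying it to march: m(cons)+1=n, a(vowel)+3=d, r(cons)+1=s, c(cons)+1=d, h(cons)+1=i.

ndsdi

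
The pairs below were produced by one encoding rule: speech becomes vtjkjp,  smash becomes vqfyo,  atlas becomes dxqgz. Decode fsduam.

Each letter shifts forward by (position + 3), i.e. 3, 4, 5, … — the shift grows by one for each successive letter.
Undoing it on fsduam: f−3=c, s−4=o, d−5=y, u−6=o, a−7=t, m−8=e.

coyote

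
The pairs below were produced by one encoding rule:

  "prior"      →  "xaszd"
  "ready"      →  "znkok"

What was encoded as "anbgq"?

In prior: p→x is +8, r→a is +9, i→s is +10, o→z is +11 — the shift increases by 1 each position. Letter i (0-indexed) is shifted by i+8, so successive shifts are 8, 9, 10, ….
Reversing it on anbgq: a−8=s, n−9=e, b−10=r, g−11=v, q−12=e.

serve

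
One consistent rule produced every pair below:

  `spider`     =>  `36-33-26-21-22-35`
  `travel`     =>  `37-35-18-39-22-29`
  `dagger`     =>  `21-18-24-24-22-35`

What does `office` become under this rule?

Each letter is replaced by its alphabet position (a=1..z=26) + 17.
For office: o=15→32, f=6→23, f=6→23, i=9→26, c=3→20, e=5→22.

32-23-23-26-20-22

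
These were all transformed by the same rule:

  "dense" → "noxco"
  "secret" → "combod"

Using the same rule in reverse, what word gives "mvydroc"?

Compare letters: d→n is +10, e→o is +10, n→x is +10 — a constant shift. Every letter moves 10 places later in the alphabet, wrapping around z→a.
Reversing it on mvydroc: m−10=c, v−10=l, y−10=o, d−10=t, r−10=h, o−10=e, c−10=s.

clothes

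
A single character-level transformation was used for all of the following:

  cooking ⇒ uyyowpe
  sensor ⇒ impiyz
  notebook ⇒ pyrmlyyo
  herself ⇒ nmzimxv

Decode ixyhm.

c(2)→u(20) and o(14)→y(24) fit y≡9x+2 (mod 26); the inverse of 9 mod 26 is 3. This is an affine cipher: with a=0,…,z=25, each position x becomes (9x+2) mod 26.
Decoding ixyhm: i(8)→3·(8−2)≡18=s; x(23)→3·(23−2)≡11=l; y(24)→3·(24−2)≡14=o; h(7)→3·(7−2)≡15=p; m(12)→3·(12−2)≡4=e (all mod 26).

slope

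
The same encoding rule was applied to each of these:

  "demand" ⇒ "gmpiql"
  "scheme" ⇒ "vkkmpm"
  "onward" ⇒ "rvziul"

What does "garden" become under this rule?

jiulhv

Shifts by position in demand: pos 0: d→g (+3), pos 1: e→m (+8), pos 2: m→p (+3), pos 3: a→i (+8) — repeating every 2. A repeating key of period 2 is used — shifts +3, +8 over and over.
For garden: g+3=j, a+8=i, r+3=u, d+8=l, e+3=h, n+8=v.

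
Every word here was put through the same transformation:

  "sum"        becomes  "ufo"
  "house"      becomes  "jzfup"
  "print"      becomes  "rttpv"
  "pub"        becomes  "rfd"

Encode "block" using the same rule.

Vowels shift forward by 11 and consonants shift forward by 2.
On block: b(cons)+2=d, l(cons)+2=n, o(vowel)+11=z, c(cons)+2=e, k(cons)+2=m.

dnzem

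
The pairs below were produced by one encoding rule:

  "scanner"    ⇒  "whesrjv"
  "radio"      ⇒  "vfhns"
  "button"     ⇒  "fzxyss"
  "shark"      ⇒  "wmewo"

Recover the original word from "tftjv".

paper

Shifts by position in scanner: pos 0: s→w (+4), pos 1: c→h (+5), pos 2: a→e (+4), pos 3: n→s (+5) — repeating every 2. The shifts repeat in a cycle of length 2: positions 0,1,… shift by +4, +5, then the pattern repeats.
Undoing it on tftjv: t−4=p, f−5=a, t−4=p, j−5=e, v−4=r.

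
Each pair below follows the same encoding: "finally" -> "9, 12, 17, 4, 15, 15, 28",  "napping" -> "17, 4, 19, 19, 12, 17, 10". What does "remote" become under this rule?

21, 8, 16, 18, 23, 8

f is letter #6 and maps to 9: an offset of 3. The number is (letter's place in the alphabet, a=1) + 3.
Applying it to remote: r=18→21, e=5→8, m=13→16, o=15→18, t=20→23, e=5→8.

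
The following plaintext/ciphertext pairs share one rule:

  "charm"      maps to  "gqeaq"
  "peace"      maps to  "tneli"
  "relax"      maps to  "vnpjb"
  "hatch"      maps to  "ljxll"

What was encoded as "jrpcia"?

filter

The shifts repeat in a cycle of length 2: positions 0,1,… shift by +4, +9, then the pattern repeats.
Reversing it on jrpcia: j−4=f, r−9=i, p−4=l, c−9=t, i−4=e, a−9=r.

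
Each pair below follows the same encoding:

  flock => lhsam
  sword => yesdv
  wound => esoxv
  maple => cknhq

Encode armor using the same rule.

kdcsd

Each letter's alphabet position (a=0..z=25) is mapped through 21·x+10 mod 26 — an affine cipher.
For armor: a(0)→21·0+10≡10=k; r(17)→21·17+10≡3=d; m(12)→21·12+10≡2=c; o(14)→21·14+10≡18=s; r(17)→21·17+10≡3=d (all mod 26).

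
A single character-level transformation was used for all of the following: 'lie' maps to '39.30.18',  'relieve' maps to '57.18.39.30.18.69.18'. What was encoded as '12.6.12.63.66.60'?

cactus

l(#12)→39 and i(#9)→30: differences scale by 3, so n = 3·pos + 3. The formula is n = 3×(alphabet index, a=1) + 3.
Decoding 12.6.12.63.66.60: 12→(12−3)÷3=3=c, 6→(6−3)÷3=1=a, 12→(12−3)÷3=3=c, 63→(63−3)÷3=20=t, 66→(66−3)÷3=21=u, 60→(60−3)÷3=19=s.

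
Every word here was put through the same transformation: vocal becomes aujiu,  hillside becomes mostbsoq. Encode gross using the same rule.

In vocal: v→a is +5, o→u is +6, c→j is +7, a→i is +8 — the shift increases by 1 each position. Letter i (0-indexed) is shifted by i+5, so successive shifts are 5, 6, 7, ….
Applying it to gross: g+5=l, r+6=x, o+7=v, s+8=a, s+9=b.

lxvab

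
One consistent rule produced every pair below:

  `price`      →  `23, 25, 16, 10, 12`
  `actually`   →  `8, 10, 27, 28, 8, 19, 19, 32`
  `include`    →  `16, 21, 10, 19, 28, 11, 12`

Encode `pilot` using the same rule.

p is letter #16 and maps to 23: an offset of 7. Each letter is replaced by its alphabet position (a=1..z=26) + 7.
Applying it to pilot: p=16→23, i=9→16, l=12→19, o=15→22, t=20→27.

23, 16, 19, 22, 27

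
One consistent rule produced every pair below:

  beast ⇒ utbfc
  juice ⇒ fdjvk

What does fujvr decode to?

quite

The output letters match the input read backwards, each shifted +1: beast reversed is tsaeb. The word is reversed, then every letter is shifted forward by 1.
Undoing it on fujvr: shift back: f−1=e, u−1=t, j−1=i, v−1=u, r−1=q → etiuq; then reverse → quite.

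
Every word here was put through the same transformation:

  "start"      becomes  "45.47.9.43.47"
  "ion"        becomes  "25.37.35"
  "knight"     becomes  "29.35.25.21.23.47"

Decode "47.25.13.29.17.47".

ticket

s(#19)→45 and t(#20)→47: differences scale by 2, so n = 2·pos + 7. Each letter becomes 2×(its alphabet position, a=1..z=26) + 7.
Reversing it on 47.25.13.29.17.47: 47→(47−7)÷2=20=t, 25→(25−7)÷2=9=i, 13→(13−7)÷2=3=c, 29→(29−7)÷2=11=k, 17→(17−7)÷2=5=e, 47→(47−7)÷2=20=t.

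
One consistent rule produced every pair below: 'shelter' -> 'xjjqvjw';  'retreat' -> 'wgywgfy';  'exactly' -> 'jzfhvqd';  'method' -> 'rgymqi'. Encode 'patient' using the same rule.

ucyngsy

Shifts by position in shelter: pos 0: s→x (+5), pos 1: h→j (+2), pos 2: e→j (+5), pos 3: l→q (+5), pos 4: t→v (+2), pos 5: e→j (+5) — repeating every 3. A repeating key of period 3 is used — shifts +5, +2, +5 over and over.
On patient: p+5=u, a+2=c, t+5=y, i+5=n, e+2=g, n+5=s, t+5=y.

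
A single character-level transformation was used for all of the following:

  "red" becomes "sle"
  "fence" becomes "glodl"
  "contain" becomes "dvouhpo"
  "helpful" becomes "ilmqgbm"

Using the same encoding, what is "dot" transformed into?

The shift depends on letter class: consonant r→s is +1, but vowel e→l is +7. Vowels shift forward by 7 and consonants shift forward by 1.
For dot: d(cons)+1=e, o(vowel)+7=v, t(cons)+1=u.

evu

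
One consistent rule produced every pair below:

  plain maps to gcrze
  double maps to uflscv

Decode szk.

bit

Compare letters: p→g is +17, l→c is +17, a→r is +17 — a constant shift. This is a Caesar cipher with shift 17.
Decoding szk: s−17=b, z−17=i, k−17=t.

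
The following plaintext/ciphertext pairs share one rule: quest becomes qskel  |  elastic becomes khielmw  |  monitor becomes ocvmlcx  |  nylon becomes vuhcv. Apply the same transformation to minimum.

q(16)→q(16) and u(20)→s(18) fit y≡7x+8 (mod 26); the inverse of 7 mod 26 is 15. Each letter's alphabet position (a=0..z=25) is mapped through 7·x+8 mod 26 — an affine cipher.
Applying it to minimum: m(12)→7·12+8≡14=o; i(8)→7·8+8≡12=m; n(13)→7·13+8≡21=v; i(8)→7·8+8≡12=m; m(12)→7·12+8≡14=o; u(20)→7·20+8≡18=s; m(12)→7·12+8≡14=o (all mod 26).

omvmoso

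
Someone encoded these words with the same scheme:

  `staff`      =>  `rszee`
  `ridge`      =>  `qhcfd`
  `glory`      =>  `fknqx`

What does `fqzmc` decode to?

This is a Caesar cipher with shift 25.
Reversing it on fqzmc: f−25=g, q−25=r, z−25=a, m−25=n, c−25=d.

grand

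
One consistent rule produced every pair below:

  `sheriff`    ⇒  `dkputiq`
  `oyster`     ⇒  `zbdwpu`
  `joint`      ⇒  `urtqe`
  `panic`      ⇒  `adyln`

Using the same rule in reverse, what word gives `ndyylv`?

canvas

Shifts by position in sheriff: pos 0: s→d (+11), pos 1: h→k (+3), pos 2: e→p (+11), pos 3: r→u (+3) — repeating every 2. The shifts repeat in a cycle of length 2: positions 0,1,… shift by +11, +3, then the pattern repeats.
Reversing it on ndyylv: n−11=c, d−3=a, y−11=n, y−3=v, l−11=a, v−3=s.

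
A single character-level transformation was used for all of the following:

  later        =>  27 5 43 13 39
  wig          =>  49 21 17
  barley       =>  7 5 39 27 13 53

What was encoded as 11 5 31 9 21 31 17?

dancing

l(#12)→27 and a(#1)→5: differences scale by 2, so n = 2·pos + 3. Each letter becomes 2×(its alphabet position, a=1..z=26) + 3.
Decoding 11 5 31 9 21 31 17: 11→(11−3)÷2=4=d, 5→(5−3)÷2=1=a, 31→(31−3)÷2=14=n, 9→(9−3)÷2=3=c, 21→(21−3)÷2=9=i, 31→(31−3)÷2=14=n, 17→(17−3)÷2=7=g.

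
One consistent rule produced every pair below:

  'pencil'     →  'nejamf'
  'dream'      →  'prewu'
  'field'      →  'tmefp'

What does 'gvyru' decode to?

p(15)→n(13) and e(4)→e(4) fit y≡15x+22 (mod 26); the inverse of 15 mod 26 is 7. Treating letters as 0–25, the rule is x ↦ 15x + 22 (mod 26).
Decoding gvyru: g(6)→7·(6−22)≡18=s; v(21)→7·(21−22)≡19=t; y(24)→7·(24−22)≡14=o; r(17)→7·(17−22)≡17=r; u(20)→7·(20−22)≡12=m (all mod 26).

storm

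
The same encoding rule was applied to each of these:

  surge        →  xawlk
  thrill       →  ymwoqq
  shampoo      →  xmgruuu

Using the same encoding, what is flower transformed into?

The shift depends on letter class: consonant s→x is +5, but vowel u→a is +6. Two shifts are in play — +6 for a/e/i/o/u, +5 for every other letter.
For flower: f(cons)+5=k, l(cons)+5=q, o(vowel)+6=u, w(cons)+5=b, e(vowel)+6=k, r(cons)+5=w.

kqubkw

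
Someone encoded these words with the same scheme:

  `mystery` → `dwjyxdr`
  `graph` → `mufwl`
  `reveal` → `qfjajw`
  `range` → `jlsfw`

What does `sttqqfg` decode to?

balloon

The output letters match the input read backwards, each shifted +5: mystery reversed is yretsym. Read the word backwards and shift each letter +5.
Undoing it on sttqqfg: shift back: s−5=n, t−5=o, t−5=o, q−5=l, q−5=l, f−5=a, g−5=b → noollab; then reverse → balloon.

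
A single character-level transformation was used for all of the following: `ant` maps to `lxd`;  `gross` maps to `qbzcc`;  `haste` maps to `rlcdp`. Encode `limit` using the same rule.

The shift depends on letter class: consonant n→x is +10, but vowel a→l is +11. Vowels shift forward by 11 and consonants shift forward by 10.
Applying it to limit: l(cons)+10=v, i(vowel)+11=t, m(cons)+10=w, i(vowel)+11=t, t(cons)+10=d.

vtwtd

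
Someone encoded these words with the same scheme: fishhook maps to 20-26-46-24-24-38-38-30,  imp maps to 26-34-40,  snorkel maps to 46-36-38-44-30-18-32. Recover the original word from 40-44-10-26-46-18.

f(#6)→20 and i(#9)→26: differences scale by 2, so n = 2·pos + 8. With a=1..z=26, the number is 2·pos + 8.
Reversing it on 40-44-10-26-46-18: 40→(40−8)÷2=16=p, 44→(44−8)÷2=18=r, 10→(10−8)÷2=1=a, 26→(26−8)÷2=9=i, 46→(46−8)÷2=19=s, 18→(18−8)÷2=5=e.

praise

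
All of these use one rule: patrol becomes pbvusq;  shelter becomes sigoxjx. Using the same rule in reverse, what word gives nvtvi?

nurse

In patrol: p→p is +0, a→b is +1, t→v is +2, r→u is +3 — the shift increases by 1 each position. The shift increases by 1 at each position, starting from +0: 0, 1, 2, ….
Reversing it on nvtvi: n−0=n, v−1=u, t−2=r, v−3=s, i−4=e.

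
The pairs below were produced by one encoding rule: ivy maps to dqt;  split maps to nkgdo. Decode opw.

Compare letters: i→d is +21, v→q is +21, y→t is +21 — a constant shift. Each letter is shifted forward by 21 in the alphabet (a Caesar shift of +21).
Undoing it on opw: o−21=t, p−21=u, w−21=b.

tub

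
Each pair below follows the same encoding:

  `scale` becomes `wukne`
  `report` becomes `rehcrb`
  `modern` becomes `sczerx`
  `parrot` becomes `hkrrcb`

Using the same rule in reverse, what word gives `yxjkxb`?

infant

Treating letters as 0–25, the rule is x ↦ 5x + 10 (mod 26).
Decoding yxjkxb: y(24)→21·(24−10)≡8=i; x(23)→21·(23−10)≡13=n; j(9)→21·(9−10)≡5=f; k(10)→21·(10−10)≡0=a; x(23)→21·(23−10)≡13=n; b(1)→21·(1−10)≡19=t (all mod 26).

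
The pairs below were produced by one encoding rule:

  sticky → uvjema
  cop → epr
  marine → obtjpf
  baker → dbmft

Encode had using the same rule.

jbf

The shift depends on letter class: consonant s→u is +2, but vowel i→j is +1. The rule splits by letter class: vowels +1, consonants +2.
On had: h(cons)+2=j, a(vowel)+1=b, d(cons)+2=f.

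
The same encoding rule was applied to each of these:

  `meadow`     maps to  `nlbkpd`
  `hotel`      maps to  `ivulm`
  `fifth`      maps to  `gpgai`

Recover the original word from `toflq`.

Shifts by position in meadow: pos 0: m→n (+1), pos 1: e→l (+7), pos 2: a→b (+1), pos 3: d→k (+7) — repeating every 2. The shifts repeat in a cycle of length 2: positions 0,1,… shift by +1, +7, then the pattern repeats.
Undoing it on toflq: t−1=s, o−7=h, f−1=e, l−7=e, q−1=p.

sheep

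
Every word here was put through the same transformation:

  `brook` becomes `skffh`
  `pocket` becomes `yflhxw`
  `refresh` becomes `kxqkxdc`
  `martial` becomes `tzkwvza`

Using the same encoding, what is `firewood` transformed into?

b(1)→s(18) and r(17)→k(10) fit y≡19x+25 (mod 26); the inverse of 19 mod 26 is 11. Each letter's alphabet position (a=0..z=25) is mapped through 19·x+25 mod 26 — an affine cipher.
For firewood: f(5)→19·5+25≡16=q; i(8)→19·8+25≡21=v; r(17)→19·17+25≡10=k; e(4)→19·4+25≡23=x; w(22)→19·22+25≡1=b; o(14)→19·14+25≡5=f; o(14)→19·14+25≡5=f; d(3)→19·3+25≡4=e (all mod 26).

qvkxbffe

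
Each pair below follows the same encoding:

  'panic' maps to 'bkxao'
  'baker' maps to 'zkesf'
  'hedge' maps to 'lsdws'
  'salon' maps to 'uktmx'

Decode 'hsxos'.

p(15)→b(1) and a(0)→k(10) fit y≡15x+10 (mod 26); the inverse of 15 mod 26 is 7. Each letter's alphabet position (a=0..z=25) is mapped through 15·x+10 mod 26 — an affine cipher.
Undoing it on hsxos: h(7)→7·(7−10)≡5=f; s(18)→7·(18−10)≡4=e; x(23)→7·(23−10)≡13=n; o(14)→7·(14−10)≡2=c; s(18)→7·(18−10)≡4=e (all mod 26).

fence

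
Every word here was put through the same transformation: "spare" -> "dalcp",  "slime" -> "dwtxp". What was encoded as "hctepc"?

writer

Compare letters: s→d is +11, p→a is +11, a→l is +11 — a constant shift. Each letter is shifted forward by 11 in the alphabet (a Caesar shift of +11).
Decoding hctepc: h−11=w, c−11=r, t−11=i, e−11=t, p−11=e, c−11=r.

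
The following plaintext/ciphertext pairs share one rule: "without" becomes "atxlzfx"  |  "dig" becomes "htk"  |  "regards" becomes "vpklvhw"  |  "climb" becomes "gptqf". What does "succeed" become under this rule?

The shift depends on letter class: consonant w→a is +4, but vowel i→t is +11. Vowels shift forward by 11 and consonants shift forward by 4.
For succeed: s(cons)+4=w, u(vowel)+11=f, c(cons)+4=g, c(cons)+4=g, e(vowel)+11=p, e(vowel)+11=p, d(cons)+4=h.

wfggpph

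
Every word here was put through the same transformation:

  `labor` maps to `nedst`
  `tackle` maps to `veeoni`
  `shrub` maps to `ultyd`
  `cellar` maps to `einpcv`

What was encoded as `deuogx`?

basket

Shifts by position in labor: pos 0: l→n (+2), pos 1: a→e (+4), pos 2: b→d (+2), pos 3: o→s (+4) — repeating every 2. It's a Vigenère-style cipher with numeric key [2,4]: position i shifts by key[i mod 2].
Undoing it on deuogx: d−2=b, e−4=a, u−2=s, o−4=k, g−2=e, x−4=t.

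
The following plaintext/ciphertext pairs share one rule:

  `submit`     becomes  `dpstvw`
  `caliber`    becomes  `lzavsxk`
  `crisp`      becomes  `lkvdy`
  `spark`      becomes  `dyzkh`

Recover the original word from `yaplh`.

pluck

s(18)→d(3) and u(20)→p(15) fit y≡19x+25 (mod 26); the inverse of 19 mod 26 is 11. This is an affine cipher: with a=0,…,z=25, each position x becomes (19x+25) mod 26.
Undoing it on yaplh: y(24)→11·(24−25)≡15=p; a(0)→11·(0−25)≡11=l; p(15)→11·(15−25)≡20=u; l(11)→11·(11−25)≡2=c; h(7)→11·(7−25)≡10=k (all mod 26).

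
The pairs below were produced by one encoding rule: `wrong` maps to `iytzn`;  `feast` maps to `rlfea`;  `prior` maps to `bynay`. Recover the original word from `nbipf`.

buddy

Shifts by position in wrong: pos 0: w→i (+12), pos 1: r→y (+7), pos 2: o→t (+5), pos 3: n→z (+12), pos 4: g→n (+7) — repeating every 3. The shifts repeat in a cycle of length 3: positions 0,1,… shift by +12, +7, +5, then the pattern repeats.
Undoing it on nbipf: n−12=b, b−7=u, i−5=d, p−12=d, f−7=y.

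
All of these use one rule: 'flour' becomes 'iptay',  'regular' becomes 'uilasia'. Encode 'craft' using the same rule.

fvfla

Letter i (0-indexed) is shifted by i+3, so successive shifts are 3, 4, 5, ….
For craft: c+3=f, r+4=v, a+5=f, f+6=l, t+7=a.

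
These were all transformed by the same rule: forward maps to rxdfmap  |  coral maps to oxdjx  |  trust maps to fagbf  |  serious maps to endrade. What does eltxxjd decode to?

scholar

Shifts by position in forward: pos 0: f→r (+12), pos 1: o→x (+9), pos 2: r→d (+12), pos 3: w→f (+9) — repeating every 2. The shifts repeat in a cycle of length 2: positions 0,1,… shift by +12, +9, then the pattern repeats.
Decoding eltxxjd: e−12=s, l−9=c, t−12=h, x−9=o, x−12=l, j−9=a, d−12=r.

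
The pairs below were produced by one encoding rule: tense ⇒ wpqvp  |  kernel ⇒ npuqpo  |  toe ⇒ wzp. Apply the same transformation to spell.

vspoo

The shift depends on letter class: consonant t→w is +3, but vowel e→p is +11. Two shifts are in play — +11 for a/e/i/o/u, +3 for every other letter.
On spell: s(cons)+3=v, p(cons)+3=s, e(vowel)+11=p, l(cons)+3=o, l(cons)+3=o.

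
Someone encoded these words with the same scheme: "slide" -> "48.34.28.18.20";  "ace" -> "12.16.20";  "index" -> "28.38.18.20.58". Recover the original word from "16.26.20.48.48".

chess

s(#19)→48 and l(#12)→34: differences scale by 2, so n = 2·pos + 10. With a=1..z=26, the number is 2·pos + 10.
Reversing it on 16.26.20.48.48: 16→(16−10)÷2=3=c, 26→(26−10)÷2=8=h, 20→(20−10)÷2=5=e, 48→(48−10)÷2=19=s, 48→(48−10)÷2=19=s.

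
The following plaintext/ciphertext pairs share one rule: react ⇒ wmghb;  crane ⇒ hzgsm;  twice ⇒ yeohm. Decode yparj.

Shifts by position in react: pos 0: r→w (+5), pos 1: e→m (+8), pos 2: a→g (+6), pos 3: c→h (+5), pos 4: t→b (+8) — repeating every 3. A repeating key of period 3 is used — shifts +5, +8, +6 over and over.
Reversing it on yparj: y−5=t, p−8=h, a−6=u, r−5=m, j−8=b.

thumb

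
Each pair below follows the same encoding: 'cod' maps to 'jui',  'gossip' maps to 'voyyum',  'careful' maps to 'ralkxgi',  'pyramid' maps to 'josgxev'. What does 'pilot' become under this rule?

zurov

The word is reversed, then every letter is shifted forward by 6.
For pilot: reverse → tolip; then shift: t+6=z, o+6=u, l+6=r, i+6=o, p+6=v.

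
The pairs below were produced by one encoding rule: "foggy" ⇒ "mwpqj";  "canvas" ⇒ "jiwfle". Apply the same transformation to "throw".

Each letter shifts forward by (position + 7), i.e. 7, 8, 9, … — the shift grows by one for each successive letter.
On throw: t+7=a, h+8=p, r+9=a, o+10=y, w+11=h.

apayh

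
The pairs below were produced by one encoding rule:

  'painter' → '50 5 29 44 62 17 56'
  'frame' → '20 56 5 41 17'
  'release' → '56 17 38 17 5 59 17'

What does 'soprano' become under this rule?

59 47 50 56 5 44 47

p(#16)→50 and a(#1)→5: differences scale by 3, so n = 3·pos + 2. With a=1..z=26, the number is 3·pos + 2.
Applying it to soprano: s=19→59, o=15→47, p=16→50, r=18→56, a=1→5, n=14→44, o=15→47.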